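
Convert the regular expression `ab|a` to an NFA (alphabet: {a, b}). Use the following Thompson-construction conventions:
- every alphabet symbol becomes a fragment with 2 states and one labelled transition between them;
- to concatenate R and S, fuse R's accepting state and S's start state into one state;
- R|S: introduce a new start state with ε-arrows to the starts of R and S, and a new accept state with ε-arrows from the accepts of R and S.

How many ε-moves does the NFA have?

Per subexpression:
Each of the 3 symbol leaves contributes 0 ε-transitions.
  ab : 0 ε-transitions
  ab|a : 4 ε-transitions

4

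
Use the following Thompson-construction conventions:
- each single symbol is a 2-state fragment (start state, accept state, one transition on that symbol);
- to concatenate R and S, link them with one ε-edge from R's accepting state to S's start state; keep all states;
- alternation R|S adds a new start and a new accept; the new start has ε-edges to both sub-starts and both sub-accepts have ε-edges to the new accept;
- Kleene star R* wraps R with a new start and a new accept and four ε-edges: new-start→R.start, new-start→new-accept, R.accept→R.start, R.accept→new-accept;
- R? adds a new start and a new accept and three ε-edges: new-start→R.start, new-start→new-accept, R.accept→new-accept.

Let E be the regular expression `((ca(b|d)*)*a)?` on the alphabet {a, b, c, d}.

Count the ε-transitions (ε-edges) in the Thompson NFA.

18

Bottom-up over the parse tree:
Each of the 5 symbol leaves contributes 0 ε-transitions.
  b|d : 4 ε-transitions
  (b|d)* : 8 ε-transitions
  ca(b|d)* : 10 ε-transitions
  (ca(b|d)*)* : 14 ε-transitions
  (ca(b|d)*)*a : 15 ε-transitions
  ((ca(b|d)*)*a)? : 18 ε-transitions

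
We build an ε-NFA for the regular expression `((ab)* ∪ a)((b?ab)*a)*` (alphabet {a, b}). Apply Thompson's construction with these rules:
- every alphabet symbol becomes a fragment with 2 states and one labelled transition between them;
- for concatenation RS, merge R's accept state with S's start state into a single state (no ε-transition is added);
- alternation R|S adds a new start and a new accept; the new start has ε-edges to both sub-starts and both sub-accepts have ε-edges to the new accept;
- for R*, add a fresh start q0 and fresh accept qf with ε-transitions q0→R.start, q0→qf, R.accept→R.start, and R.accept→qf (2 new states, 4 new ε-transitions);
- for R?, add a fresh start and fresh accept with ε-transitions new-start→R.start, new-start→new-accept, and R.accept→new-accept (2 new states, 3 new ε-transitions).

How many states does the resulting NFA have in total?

19

Per subexpression:
Each of the 7 symbol leaves contributes a 2-state fragment.
  ab = 3 states
  (ab)* = 5 states
  (ab)* ∪ a = 9 states
  b? = 4 states
  b?ab = 6 states
  (b?ab)* = 8 states
  (b?ab)*a = 9 states
  ((b?ab)*a)* = 11 states
  ((ab)* ∪ a)((b?ab)*a)* = 19 states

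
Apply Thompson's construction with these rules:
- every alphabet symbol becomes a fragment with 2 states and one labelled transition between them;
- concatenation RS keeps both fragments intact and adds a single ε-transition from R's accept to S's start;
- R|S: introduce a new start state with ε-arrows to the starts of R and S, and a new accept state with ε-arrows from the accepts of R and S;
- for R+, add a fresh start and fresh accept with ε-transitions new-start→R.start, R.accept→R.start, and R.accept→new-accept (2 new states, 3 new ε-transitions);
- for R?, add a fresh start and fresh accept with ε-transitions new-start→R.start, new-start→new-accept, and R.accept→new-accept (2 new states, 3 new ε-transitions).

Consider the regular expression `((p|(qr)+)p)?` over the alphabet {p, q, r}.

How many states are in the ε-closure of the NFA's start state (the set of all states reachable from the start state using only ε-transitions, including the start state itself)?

6

Let C(F) = |ε-closure(F.start)| within fragment F, and note whether F accepts ε. Symbol fragments have C = 1 and do not accept ε. Then:
  qr — C equals the left operand's closure size = 1 (its accept is not ε-reachable, so the closure stops there)
  (qr)+ — C = 1 + 1 = 2 (the body doesn't accept ε, so the new accept is not reached)
  p|(qr)+ — new start ε-reaches every alternative's start; none of them accept ε, so the new accept is not reached: C = 1 + 1 + 2 = 4
  (p|(qr)+)p — C equals the left operand's closure size = 4 (its accept is not ε-reachable, so the closure stops there)
  ((p|(qr)+)p)? — new start has ε-edges to the inner start and to the new accept, so C = 2 + 4 = 6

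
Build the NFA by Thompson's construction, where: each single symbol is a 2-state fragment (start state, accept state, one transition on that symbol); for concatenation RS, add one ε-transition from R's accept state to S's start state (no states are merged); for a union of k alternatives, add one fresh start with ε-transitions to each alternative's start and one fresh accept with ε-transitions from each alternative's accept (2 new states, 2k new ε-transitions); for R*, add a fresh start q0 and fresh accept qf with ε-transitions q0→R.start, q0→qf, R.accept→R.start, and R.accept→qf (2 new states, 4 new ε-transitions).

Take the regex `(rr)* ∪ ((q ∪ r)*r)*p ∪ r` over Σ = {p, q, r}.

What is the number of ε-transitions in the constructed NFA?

25

Bottom-up over the parse tree:
Each of the 7 symbol leaves contributes 0 ε-transitions.
  rr → 1 ε-transition
  (rr)* → 5 ε-transitions
  q ∪ r → 4 ε-transitions
  (q ∪ r)* → 8 ε-transitions
  (q ∪ r)*r → 9 ε-transitions
  ((q ∪ r)*r)* → 13 ε-transitions
  ((q ∪ r)*r)*p → 14 ε-transitions
  (rr)* ∪ ((q ∪ r)*r)*p ∪ r → 25 ε-transitions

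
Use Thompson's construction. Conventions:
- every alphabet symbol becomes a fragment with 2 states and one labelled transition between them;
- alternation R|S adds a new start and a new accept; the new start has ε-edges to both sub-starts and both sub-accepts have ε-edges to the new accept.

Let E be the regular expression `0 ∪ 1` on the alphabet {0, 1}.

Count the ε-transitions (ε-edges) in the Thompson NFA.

By structural recursion:
Each of the 2 symbol leaves contributes 0 ε-transitions.
  0 ∪ 1 : 4 ε-transitions

4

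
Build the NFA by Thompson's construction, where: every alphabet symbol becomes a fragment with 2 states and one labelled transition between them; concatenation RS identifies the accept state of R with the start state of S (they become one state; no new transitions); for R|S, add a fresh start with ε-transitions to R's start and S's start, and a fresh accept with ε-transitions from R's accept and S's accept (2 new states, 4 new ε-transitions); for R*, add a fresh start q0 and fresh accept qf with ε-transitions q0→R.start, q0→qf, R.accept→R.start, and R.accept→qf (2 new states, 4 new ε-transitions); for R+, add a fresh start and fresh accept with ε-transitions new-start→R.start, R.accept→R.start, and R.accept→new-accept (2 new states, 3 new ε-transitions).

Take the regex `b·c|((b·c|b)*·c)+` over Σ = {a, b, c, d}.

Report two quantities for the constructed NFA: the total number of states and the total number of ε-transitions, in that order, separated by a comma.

17, 15

Recursing over subexpressions:
Each of the 6 symbol leaves contributes 2 states and 0 ε-transitions.
  b·c = 3 states, 0 ε-transitions
  b·c = 3 states, 0 ε-transitions
  b·c|b = 7 states, 4 ε-transitions
  (b·c|b)* = 9 states, 8 ε-transitions
  (b·c|b)*·c = 10 states, 8 ε-transitions
  ((b·c|b)*·c)+ = 12 states, 11 ε-transitions
  b·c|((b·c|b)*·c)+ = 17 states, 15 ε-transitions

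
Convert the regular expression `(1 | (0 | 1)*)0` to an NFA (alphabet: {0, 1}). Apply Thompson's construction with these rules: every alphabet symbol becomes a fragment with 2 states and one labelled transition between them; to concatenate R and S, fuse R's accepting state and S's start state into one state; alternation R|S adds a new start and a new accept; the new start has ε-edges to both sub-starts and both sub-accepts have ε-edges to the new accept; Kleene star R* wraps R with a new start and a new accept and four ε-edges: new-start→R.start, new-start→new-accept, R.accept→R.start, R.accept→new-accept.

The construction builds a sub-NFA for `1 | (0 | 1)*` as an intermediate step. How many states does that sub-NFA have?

12

Fragment for `1 | (0 | 1)*`:
Each of the 3 symbol leaves contributes a 2-state fragment.
  0 | 1 = 6 states
  (0 | 1)* = 8 states
  1 | (0 | 1)* = 12 states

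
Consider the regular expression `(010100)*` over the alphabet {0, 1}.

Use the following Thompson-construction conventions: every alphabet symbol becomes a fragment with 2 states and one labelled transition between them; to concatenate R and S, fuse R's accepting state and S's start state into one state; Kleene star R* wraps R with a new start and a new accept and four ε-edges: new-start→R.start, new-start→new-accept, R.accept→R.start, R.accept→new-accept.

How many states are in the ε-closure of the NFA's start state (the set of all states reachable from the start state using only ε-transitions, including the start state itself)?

3

Compute the ε-closure size of each fragment's start state recursively; a symbol fragment's start has no outgoing ε-edge, so its closure is just itself (size 1).
  010100 → same as the first factor's closure: |ε-closure| = 1
  (010100)* → |ε-closure| = 1 (new start) + 1 (body) + 1 (new accept) = 3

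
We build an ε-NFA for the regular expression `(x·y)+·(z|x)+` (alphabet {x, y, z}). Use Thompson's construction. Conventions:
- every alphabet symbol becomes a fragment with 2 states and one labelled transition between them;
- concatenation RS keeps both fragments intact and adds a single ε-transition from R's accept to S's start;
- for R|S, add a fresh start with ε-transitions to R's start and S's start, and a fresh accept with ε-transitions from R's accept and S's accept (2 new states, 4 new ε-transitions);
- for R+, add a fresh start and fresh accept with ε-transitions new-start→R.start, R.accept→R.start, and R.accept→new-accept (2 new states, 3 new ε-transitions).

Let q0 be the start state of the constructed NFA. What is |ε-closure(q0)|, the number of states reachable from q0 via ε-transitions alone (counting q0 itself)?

2

Work bottom-up. For each fragment F, track |ε-closure(F.start)| and whether F's accept lies in that closure (i.e. whether F accepts ε). A single-symbol fragment has closure size 1 and does not accept ε.
  x·y — C equals the left operand's closure size = 1 (its accept is not ε-reachable, so the closure stops there)
  (x·y)+ — C = 1 + 1 = 2 (the body doesn't accept ε, so the new accept is not reached)
  z|x — new start ε-reaches every alternative's start; none of them accept ε, so the new accept is not reached: C = 1 + 1 + 1 = 3
  (z|x)+ — new start ε-reaches only the body's start; the new accept needs a symbol first: C = 1 + 3 = 4
  (x·y)+·(z|x)+ — C equals the left operand's closure size = 2 (its accept is not ε-reachable, so the closure stops there)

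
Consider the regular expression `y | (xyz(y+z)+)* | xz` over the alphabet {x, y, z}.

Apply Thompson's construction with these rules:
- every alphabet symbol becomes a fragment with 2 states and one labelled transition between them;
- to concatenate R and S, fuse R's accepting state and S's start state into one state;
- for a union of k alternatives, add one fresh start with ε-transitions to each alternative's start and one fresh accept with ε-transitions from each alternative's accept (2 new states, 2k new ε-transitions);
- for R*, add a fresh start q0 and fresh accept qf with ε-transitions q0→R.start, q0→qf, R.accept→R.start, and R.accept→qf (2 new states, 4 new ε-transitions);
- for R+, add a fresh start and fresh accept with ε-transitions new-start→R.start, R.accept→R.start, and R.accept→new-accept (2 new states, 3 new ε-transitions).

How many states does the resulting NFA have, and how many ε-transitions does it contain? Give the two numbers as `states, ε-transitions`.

19, 16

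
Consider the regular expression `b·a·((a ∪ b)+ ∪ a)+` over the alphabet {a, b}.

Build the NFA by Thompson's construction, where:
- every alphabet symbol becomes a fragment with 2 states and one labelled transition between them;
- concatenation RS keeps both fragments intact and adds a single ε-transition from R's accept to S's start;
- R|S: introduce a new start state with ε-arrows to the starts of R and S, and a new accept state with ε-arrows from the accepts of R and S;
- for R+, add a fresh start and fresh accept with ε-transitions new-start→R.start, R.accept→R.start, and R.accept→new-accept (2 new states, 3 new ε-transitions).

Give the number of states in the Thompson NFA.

Building bottom-up:
Each of the 5 symbol leaves contributes a 2-state fragment.
  a ∪ b → 6 states
  (a ∪ b)+ → 8 states
  (a ∪ b)+ ∪ a → 12 states
  ((a ∪ b)+ ∪ a)+ → 14 states
  b·a·((a ∪ b)+ ∪ a)+ → 18 states

18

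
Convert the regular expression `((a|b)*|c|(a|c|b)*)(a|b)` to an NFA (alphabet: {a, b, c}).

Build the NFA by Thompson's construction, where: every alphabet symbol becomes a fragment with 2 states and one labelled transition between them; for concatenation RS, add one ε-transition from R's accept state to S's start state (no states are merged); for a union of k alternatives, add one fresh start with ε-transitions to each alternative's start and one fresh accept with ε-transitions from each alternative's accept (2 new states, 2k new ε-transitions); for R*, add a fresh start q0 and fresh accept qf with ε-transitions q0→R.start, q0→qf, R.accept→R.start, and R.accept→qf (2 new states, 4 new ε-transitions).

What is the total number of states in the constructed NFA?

28

Building bottom-up:
Each of the 8 symbol leaves contributes a 2-state fragment.
  a|b → 6 states
  (a|b)* → 8 states
  a|c|b → 8 states
  (a|c|b)* → 10 states
  (a|b)*|c|(a|c|b)* → 22 states
  a|b → 6 states
  ((a|b)*|c|(a|c|b)*)(a|b) → 28 states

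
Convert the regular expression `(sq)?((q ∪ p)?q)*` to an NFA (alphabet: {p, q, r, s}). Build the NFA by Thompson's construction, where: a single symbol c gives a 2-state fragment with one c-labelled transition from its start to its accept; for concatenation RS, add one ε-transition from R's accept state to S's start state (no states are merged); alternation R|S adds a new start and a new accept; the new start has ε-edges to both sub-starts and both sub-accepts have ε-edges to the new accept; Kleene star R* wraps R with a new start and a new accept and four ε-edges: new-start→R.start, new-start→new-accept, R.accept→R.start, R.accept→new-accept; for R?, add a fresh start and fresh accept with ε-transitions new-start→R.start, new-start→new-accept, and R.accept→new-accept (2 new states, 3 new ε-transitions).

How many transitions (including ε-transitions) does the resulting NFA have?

Recursing over subexpressions:
Each of the 5 symbol leaves contributes 1 transition (1 symbol, 0 ε).
  sq : 3 transitions (2 symbol, 1 ε)
  (sq)? : 6 transitions (2 symbol, 4 ε)
  q ∪ p : 6 transitions (2 symbol, 4 ε)
  (q ∪ p)? : 9 transitions (2 symbol, 7 ε)
  (q ∪ p)?q : 11 transitions (3 symbol, 8 ε)
  ((q ∪ p)?q)* : 15 transitions (3 symbol, 12 ε)
  (sq)?((q ∪ p)?q)* : 22 transitions (5 symbol, 17 ε)

22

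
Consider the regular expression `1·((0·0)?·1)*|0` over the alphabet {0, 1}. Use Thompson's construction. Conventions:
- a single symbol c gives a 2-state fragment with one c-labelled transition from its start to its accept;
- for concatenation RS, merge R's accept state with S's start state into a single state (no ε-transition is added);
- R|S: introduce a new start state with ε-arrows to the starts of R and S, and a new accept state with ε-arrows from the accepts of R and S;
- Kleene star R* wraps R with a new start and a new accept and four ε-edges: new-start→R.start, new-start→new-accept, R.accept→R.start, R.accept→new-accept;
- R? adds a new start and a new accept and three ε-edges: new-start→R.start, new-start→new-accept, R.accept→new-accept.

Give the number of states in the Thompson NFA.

13

Recursing over subexpressions:
Each of the 5 symbol leaves contributes a 2-state fragment.
  0·0 — 3 states
  (0·0)? — 5 states
  (0·0)?·1 — 6 states
  ((0·0)?·1)* — 8 states
  1·((0·0)?·1)* — 9 states
  1·((0·0)?·1)*|0 — 13 states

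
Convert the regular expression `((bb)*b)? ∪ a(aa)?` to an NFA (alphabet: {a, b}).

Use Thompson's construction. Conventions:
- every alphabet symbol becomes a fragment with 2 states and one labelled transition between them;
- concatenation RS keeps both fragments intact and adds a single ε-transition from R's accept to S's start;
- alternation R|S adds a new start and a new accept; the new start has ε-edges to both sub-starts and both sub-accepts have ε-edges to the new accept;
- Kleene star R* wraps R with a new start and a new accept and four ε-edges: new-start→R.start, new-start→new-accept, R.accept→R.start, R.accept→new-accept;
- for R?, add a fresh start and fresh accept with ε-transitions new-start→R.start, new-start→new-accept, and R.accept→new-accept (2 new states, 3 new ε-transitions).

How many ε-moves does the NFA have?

18

Per subexpression:
Each of the 6 symbol leaves contributes 0 ε-transitions.
  bb : 1 ε-transition
  (bb)* : 5 ε-transitions
  (bb)*b : 6 ε-transitions
  ((bb)*b)? : 9 ε-transitions
  aa : 1 ε-transition
  (aa)? : 4 ε-transitions
  a(aa)? : 5 ε-transitions
  ((bb)*b)? ∪ a(aa)? : 18 ε-transitions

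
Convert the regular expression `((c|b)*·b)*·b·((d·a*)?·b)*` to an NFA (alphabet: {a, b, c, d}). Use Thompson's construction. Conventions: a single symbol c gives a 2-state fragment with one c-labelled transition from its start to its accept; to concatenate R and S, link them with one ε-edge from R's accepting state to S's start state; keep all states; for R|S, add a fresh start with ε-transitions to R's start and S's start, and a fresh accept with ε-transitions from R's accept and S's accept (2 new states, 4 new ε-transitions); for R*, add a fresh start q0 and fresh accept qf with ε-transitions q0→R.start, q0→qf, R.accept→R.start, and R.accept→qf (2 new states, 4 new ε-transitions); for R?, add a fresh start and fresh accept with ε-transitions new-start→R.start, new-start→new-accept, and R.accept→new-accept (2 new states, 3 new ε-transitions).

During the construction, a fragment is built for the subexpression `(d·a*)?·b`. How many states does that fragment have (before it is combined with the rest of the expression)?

Fragment for `(d·a*)?·b`:
Each of the 3 symbol leaves contributes a 2-state fragment.
  a* → 4 states
  d·a* → 6 states
  (d·a*)? → 8 states
  (d·a*)?·b → 10 states

10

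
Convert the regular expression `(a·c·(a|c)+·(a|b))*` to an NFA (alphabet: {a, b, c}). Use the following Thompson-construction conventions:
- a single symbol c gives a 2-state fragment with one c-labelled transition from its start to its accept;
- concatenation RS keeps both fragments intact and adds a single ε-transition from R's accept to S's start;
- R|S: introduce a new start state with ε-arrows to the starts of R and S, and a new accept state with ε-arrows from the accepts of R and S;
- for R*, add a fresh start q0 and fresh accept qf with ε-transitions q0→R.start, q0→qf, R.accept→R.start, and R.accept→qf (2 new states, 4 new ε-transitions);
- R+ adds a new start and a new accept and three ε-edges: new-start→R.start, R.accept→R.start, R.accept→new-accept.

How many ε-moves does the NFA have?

18

Recursing over subexpressions:
Each of the 6 symbol leaves contributes 0 ε-transitions.
  a|c → 4 ε-transitions
  (a|c)+ → 7 ε-transitions
  a|b → 4 ε-transitions
  a·c·(a|c)+·(a|b) → 14 ε-transitions
  (a·c·(a|c)+·(a|b))* → 18 ε-transitions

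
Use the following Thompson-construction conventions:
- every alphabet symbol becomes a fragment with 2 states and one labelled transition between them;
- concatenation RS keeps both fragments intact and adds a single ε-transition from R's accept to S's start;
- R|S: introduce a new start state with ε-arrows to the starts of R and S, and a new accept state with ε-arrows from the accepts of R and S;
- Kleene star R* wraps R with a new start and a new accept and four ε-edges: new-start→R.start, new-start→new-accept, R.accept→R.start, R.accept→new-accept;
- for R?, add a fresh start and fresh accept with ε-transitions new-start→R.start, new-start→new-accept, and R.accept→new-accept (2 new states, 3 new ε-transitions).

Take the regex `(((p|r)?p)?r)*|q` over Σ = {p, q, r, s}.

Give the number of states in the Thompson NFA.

20

Recursing over subexpressions:
Each of the 5 symbol leaves contributes a 2-state fragment.
  p|r : 6 states
  (p|r)? : 8 states
  (p|r)?p : 10 states
  ((p|r)?p)? : 12 states
  ((p|r)?p)?r : 14 states
  (((p|r)?p)?r)* : 16 states
  (((p|r)?p)?r)*|q : 20 states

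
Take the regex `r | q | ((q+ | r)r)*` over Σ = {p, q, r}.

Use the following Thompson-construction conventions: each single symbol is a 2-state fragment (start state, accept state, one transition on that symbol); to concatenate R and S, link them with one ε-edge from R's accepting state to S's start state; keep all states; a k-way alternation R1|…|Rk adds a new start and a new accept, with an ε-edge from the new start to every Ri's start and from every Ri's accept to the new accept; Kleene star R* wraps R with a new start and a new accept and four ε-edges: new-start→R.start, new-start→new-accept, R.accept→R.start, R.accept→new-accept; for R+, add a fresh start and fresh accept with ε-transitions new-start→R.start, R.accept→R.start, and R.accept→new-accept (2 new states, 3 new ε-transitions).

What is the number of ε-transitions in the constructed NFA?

By structural recursion:
Each of the 5 symbol leaves contributes 0 ε-transitions.
  q+ = 3 ε-transitions
  q+ | r = 7 ε-transitions
  (q+ | r)r = 8 ε-transitions
  ((q+ | r)r)* = 12 ε-transitions
  r | q | ((q+ | r)r)* = 18 ε-transitions

18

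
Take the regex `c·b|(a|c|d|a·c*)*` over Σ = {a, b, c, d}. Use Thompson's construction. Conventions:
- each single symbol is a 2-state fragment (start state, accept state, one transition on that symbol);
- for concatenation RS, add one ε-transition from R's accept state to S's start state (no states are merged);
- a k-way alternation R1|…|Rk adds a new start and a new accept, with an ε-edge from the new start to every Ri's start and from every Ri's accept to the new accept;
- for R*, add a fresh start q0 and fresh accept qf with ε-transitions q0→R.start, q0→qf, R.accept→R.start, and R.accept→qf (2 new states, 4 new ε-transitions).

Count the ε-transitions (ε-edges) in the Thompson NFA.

22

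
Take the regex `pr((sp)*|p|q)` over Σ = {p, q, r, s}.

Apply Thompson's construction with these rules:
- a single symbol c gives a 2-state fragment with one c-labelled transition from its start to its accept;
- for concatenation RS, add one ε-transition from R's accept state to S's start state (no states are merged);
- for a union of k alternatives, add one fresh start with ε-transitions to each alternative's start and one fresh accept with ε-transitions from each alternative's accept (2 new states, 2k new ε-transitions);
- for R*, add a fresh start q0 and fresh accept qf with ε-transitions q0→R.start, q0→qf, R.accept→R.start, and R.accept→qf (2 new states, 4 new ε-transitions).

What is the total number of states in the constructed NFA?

16

Bottom-up over the parse tree:
Each of the 6 symbol leaves contributes a 2-state fragment.
  sp : 4 states
  (sp)* : 6 states
  (sp)*|p|q : 12 states
  pr((sp)*|p|q) : 16 states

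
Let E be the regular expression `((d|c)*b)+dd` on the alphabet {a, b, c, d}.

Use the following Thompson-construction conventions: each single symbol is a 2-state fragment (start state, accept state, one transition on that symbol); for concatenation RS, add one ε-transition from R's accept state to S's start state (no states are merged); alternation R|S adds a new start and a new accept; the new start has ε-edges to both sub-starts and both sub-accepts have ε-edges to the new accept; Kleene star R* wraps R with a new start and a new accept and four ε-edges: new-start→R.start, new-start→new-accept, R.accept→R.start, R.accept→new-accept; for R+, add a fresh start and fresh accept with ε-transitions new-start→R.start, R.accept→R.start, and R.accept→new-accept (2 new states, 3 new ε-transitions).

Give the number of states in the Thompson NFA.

Bottom-up over the parse tree:
Each of the 5 symbol leaves contributes a 2-state fragment.
  d|c : 6 states
  (d|c)* : 8 states
  (d|c)*b : 10 states
  ((d|c)*b)+ : 12 states
  ((d|c)*b)+dd : 16 states

16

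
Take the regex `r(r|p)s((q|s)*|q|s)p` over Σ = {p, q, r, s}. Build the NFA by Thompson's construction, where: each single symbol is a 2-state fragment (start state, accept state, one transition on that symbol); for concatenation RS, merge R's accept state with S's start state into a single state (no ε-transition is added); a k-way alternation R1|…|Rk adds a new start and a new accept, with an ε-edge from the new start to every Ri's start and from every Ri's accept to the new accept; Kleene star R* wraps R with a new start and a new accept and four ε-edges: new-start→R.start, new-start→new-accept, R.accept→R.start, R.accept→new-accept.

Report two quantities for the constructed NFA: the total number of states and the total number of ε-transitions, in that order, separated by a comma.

22, 18

Per subexpression:
Each of the 9 symbol leaves contributes 2 states and 0 ε-transitions.
  r|p → 6 states, 4 ε-transitions
  q|s → 6 states, 4 ε-transitions
  (q|s)* → 8 states, 8 ε-transitions
  (q|s)*|q|s → 14 states, 14 ε-transitions
  r(r|p)s((q|s)*|q|s)p → 22 states, 18 ε-transitions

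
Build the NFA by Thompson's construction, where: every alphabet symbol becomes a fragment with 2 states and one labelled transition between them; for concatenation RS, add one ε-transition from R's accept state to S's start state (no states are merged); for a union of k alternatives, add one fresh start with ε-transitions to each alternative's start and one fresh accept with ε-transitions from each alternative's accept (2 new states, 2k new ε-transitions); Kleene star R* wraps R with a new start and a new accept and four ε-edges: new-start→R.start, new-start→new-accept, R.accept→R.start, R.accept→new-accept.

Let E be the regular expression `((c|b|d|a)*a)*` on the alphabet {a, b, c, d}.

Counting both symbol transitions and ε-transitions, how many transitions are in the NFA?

By structural recursion:
Each of the 5 symbol leaves contributes 1 transition (1 symbol, 0 ε).
  c|b|d|a = 12 transitions (4 symbol, 8 ε)
  (c|b|d|a)* = 16 transitions (4 symbol, 12 ε)
  (c|b|d|a)*a = 18 transitions (5 symbol, 13 ε)
  ((c|b|d|a)*a)* = 22 transitions (5 symbol, 17 ε)

22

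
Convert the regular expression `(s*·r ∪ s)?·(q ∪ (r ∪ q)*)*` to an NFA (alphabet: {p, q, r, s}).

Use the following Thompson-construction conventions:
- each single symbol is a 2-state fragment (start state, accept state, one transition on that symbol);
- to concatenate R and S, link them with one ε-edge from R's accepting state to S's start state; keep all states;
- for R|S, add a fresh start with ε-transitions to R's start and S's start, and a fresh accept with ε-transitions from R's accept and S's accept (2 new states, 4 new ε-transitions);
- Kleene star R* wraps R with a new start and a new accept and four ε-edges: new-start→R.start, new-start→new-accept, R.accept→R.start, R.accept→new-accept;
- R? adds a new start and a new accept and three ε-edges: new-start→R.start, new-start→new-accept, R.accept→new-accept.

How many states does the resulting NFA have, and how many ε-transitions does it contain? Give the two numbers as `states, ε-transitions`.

26, 29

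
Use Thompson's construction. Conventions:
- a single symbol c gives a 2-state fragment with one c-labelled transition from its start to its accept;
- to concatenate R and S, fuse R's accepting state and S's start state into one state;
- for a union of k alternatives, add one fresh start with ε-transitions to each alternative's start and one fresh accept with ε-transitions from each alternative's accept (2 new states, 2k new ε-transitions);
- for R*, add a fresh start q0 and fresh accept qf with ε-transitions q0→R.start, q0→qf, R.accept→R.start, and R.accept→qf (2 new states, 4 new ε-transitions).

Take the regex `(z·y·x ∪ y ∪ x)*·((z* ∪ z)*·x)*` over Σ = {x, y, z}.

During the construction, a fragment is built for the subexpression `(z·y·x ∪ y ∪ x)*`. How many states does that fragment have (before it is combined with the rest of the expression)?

Fragment for `(z·y·x ∪ y ∪ x)*`:
Each of the 5 symbol leaves contributes a 2-state fragment.
  z·y·x — 4 states
  z·y·x ∪ y ∪ x — 10 states
  (z·y·x ∪ y ∪ x)* — 12 states

12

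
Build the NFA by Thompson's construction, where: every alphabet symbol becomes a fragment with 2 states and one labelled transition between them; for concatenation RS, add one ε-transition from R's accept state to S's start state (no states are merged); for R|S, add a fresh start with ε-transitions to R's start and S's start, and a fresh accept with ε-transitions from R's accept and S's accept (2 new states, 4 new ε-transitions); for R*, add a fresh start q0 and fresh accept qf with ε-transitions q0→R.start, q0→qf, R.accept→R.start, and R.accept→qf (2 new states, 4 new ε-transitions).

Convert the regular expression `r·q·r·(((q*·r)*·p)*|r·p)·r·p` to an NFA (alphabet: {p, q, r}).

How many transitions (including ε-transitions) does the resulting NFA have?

34

Recursing over subexpressions:
Each of the 10 symbol leaves contributes 1 transition (1 symbol, 0 ε).
  q* — 5 transitions (1 symbol, 4 ε)
  q*·r — 7 transitions (2 symbol, 5 ε)
  (q*·r)* — 11 transitions (2 symbol, 9 ε)
  (q*·r)*·p — 13 transitions (3 symbol, 10 ε)
  ((q*·r)*·p)* — 17 transitions (3 symbol, 14 ε)
  r·p — 3 transitions (2 symbol, 1 ε)
  ((q*·r)*·p)*|r·p — 24 transitions (5 symbol, 19 ε)
  r·q·r·(((q*·r)*·p)*|r·p)·r·p — 34 transitions (10 symbol, 24 ε)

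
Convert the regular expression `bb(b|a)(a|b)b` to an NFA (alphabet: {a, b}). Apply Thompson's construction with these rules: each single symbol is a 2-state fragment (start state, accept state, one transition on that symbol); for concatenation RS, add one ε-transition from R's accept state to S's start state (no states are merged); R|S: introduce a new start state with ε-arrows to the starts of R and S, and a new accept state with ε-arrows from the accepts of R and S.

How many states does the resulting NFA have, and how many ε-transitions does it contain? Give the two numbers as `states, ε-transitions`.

Building bottom-up:
Each of the 7 symbol leaves contributes 2 states and 0 ε-transitions.
  b|a → 6 states, 4 ε-transitions
  a|b → 6 states, 4 ε-transitions
  bb(b|a)(a|b)b → 18 states, 12 ε-transitions

18, 12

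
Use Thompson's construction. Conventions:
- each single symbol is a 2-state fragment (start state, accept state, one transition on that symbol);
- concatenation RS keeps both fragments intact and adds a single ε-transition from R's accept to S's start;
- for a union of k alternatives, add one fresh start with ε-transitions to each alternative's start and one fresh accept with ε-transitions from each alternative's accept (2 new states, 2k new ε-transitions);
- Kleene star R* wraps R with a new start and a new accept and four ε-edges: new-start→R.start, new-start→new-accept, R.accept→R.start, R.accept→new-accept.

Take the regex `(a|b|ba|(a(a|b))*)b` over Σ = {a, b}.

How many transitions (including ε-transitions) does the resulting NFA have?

By structural recursion:
Each of the 8 symbol leaves contributes 1 transition (1 symbol, 0 ε).
  ba = 3 transitions (2 symbol, 1 ε)
  a|b = 6 transitions (2 symbol, 4 ε)
  a(a|b) = 8 transitions (3 symbol, 5 ε)
  (a(a|b))* = 12 transitions (3 symbol, 9 ε)
  a|b|ba|(a(a|b))* = 25 transitions (7 symbol, 18 ε)
  (a|b|ba|(a(a|b))*)b = 27 transitions (8 symbol, 19 ε)

27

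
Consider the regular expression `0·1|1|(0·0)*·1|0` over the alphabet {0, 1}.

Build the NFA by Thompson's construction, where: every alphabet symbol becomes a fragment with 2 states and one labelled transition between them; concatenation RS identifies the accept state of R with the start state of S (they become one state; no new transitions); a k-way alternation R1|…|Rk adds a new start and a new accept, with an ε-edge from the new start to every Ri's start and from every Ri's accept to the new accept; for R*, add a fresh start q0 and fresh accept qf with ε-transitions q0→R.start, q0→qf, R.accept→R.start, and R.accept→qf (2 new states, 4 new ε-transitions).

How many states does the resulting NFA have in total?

15

Recursing over subexpressions:
Each of the 7 symbol leaves contributes a 2-state fragment.
  0·1 = 3 states
  0·0 = 3 states
  (0·0)* = 5 states
  (0·0)*·1 = 6 states
  0·1|1|(0·0)*·1|0 = 15 states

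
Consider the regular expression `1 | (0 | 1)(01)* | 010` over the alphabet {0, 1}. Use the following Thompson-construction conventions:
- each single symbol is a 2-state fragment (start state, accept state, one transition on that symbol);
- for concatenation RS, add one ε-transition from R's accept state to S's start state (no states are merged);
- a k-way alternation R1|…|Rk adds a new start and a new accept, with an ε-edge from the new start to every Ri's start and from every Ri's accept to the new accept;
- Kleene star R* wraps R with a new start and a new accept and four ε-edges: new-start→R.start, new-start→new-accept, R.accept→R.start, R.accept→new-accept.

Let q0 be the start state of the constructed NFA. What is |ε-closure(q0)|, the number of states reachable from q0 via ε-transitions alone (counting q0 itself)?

6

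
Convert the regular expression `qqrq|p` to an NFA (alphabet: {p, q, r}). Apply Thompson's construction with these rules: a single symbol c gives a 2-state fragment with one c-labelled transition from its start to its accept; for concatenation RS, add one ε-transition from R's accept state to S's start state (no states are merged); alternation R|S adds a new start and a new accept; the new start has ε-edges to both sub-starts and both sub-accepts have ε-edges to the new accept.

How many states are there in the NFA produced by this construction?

12

Per subexpression:
Each of the 5 symbol leaves contributes a 2-state fragment.
  qqrq = 8 states
  qqrq|p = 12 states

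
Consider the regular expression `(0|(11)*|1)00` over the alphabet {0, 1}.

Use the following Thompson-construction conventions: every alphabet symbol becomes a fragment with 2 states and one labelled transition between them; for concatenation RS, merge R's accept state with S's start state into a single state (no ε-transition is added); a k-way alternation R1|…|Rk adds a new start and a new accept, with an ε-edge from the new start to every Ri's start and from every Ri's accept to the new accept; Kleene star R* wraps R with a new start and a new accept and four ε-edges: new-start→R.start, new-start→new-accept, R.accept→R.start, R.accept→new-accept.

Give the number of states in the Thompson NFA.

13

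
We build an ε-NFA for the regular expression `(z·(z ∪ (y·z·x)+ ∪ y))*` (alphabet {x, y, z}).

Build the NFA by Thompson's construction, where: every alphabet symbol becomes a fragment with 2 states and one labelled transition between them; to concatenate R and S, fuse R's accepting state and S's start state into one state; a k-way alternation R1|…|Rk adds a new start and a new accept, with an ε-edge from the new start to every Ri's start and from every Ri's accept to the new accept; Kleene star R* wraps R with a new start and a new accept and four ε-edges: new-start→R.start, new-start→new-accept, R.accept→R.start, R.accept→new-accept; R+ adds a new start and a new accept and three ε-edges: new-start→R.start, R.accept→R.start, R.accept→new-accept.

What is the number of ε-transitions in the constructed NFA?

Building bottom-up:
Each of the 6 symbol leaves contributes 0 ε-transitions.
  y·z·x = 0 ε-transitions
  (y·z·x)+ = 3 ε-transitions
  z ∪ (y·z·x)+ ∪ y = 9 ε-transitions
  z·(z ∪ (y·z·x)+ ∪ y) = 9 ε-transitions
  (z·(z ∪ (y·z·x)+ ∪ y))* = 13 ε-transitions

13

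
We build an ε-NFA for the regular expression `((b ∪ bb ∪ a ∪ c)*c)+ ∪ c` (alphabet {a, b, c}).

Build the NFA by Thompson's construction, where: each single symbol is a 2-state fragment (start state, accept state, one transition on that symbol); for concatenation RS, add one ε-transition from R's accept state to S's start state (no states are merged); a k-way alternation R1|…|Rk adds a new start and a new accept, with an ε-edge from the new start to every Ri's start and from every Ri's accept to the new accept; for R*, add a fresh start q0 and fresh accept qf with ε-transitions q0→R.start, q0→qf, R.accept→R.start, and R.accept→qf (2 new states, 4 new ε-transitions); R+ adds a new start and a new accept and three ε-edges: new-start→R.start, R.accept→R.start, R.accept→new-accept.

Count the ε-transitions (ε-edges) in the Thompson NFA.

21

By structural recursion:
Each of the 7 symbol leaves contributes 0 ε-transitions.
  bb : 1 ε-transition
  b ∪ bb ∪ a ∪ c : 9 ε-transitions
  (b ∪ bb ∪ a ∪ c)* : 13 ε-transitions
  (b ∪ bb ∪ a ∪ c)*c : 14 ε-transitions
  ((b ∪ bb ∪ a ∪ c)*c)+ : 17 ε-transitions
  ((b ∪ bb ∪ a ∪ c)*c)+ ∪ c : 21 ε-transitions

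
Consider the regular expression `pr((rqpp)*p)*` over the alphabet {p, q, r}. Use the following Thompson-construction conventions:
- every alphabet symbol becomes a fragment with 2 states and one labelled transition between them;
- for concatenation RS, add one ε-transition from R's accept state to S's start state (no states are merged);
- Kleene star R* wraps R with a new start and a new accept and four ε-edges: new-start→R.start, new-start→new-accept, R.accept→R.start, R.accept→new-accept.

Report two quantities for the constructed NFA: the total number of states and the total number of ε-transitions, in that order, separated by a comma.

Per subexpression:
Each of the 7 symbol leaves contributes 2 states and 0 ε-transitions.
  rqpp = 8 states, 3 ε-transitions
  (rqpp)* = 10 states, 7 ε-transitions
  (rqpp)*p = 12 states, 8 ε-transitions
  ((rqpp)*p)* = 14 states, 12 ε-transitions
  pr((rqpp)*p)* = 18 states, 14 ε-transitions

18, 14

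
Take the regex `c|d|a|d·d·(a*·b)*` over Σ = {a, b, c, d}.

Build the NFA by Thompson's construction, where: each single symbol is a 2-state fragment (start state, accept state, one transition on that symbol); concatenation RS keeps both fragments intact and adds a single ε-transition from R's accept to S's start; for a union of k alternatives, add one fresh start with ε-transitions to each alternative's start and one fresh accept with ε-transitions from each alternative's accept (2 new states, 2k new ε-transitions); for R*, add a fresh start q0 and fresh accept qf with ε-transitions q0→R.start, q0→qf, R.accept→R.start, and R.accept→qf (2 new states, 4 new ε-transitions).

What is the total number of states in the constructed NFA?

Bottom-up over the parse tree:
Each of the 7 symbol leaves contributes a 2-state fragment.
  a* → 4 states
  a*·b → 6 states
  (a*·b)* → 8 states
  d·d·(a*·b)* → 12 states
  c|d|a|d·d·(a*·b)* → 20 states

20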